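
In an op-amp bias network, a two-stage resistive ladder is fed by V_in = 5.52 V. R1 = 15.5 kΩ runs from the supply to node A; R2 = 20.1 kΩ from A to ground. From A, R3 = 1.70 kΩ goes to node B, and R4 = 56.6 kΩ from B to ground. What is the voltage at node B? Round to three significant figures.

V_B ≈ 2.63 V

Node A sees R2 in parallel with the series input of stage 2, R3 + R4 = 58.30 kΩ.
R2 ‖ (R3+R4) = 14.95 kΩ.
V_A = 5.52 × 14.95/(15.5 + 14.95) = 2.710 V.
Then the unloaded second divider: V_B = V_A × R4/(R3+R4) = 2.710 × 0.9708 = 2.631 V.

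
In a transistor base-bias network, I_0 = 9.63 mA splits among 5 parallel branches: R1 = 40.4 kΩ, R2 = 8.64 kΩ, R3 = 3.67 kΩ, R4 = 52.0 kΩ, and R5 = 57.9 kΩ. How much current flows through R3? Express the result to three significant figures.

Conductances: ΣG = 1/40.4 + 1/8.64 + 1/3.67 + 1/52.0 + 1/57.9 = 0.4495 (1/kΩ).
R3 takes the fraction G_k/ΣG = 0.2725/0.4495 = 0.6062, so I = 9.63 × 0.6062 = 5.838 mA.

I ≈ 5.84 mA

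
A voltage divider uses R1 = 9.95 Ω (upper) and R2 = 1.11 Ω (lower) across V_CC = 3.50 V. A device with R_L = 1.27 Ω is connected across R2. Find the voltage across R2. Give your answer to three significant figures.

First combine the lower leg with the load: R2 ‖ R_L = 0.5923 Ω.
Voltage divider with the loaded lower leg: V_out = 3.50 × 0.5923/(9.95 + 0.5923) = 3.50 × 0.05618 = 0.1966 V.

V_out ≈ 0.197 V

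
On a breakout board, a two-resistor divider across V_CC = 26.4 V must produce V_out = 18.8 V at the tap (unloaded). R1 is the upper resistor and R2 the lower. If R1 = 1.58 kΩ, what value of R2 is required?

The divider ratio is R2/(R1+R2) = 18.8/26.4 = 0.7121.
So R2 = R1 · V_out/(V_CC − V_out) = 1.58 × 18.8/(26.4 − 18.8) = 1.58 × 2.474 = 3.908 kΩ.

R2 ≈ 3.91 kΩ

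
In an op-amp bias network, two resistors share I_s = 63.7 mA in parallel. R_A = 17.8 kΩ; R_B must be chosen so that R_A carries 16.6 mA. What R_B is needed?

R_B ≈ 6.27 kΩ

The fraction through R_A equals R_B/(R_A+R_B).
16.6/63.7 = R_B/(R_A + R_B) → R_B = R_A · (0.2606)/(1 − 0.2606) = 17.8 × 0.3524 = 6.273 kΩ.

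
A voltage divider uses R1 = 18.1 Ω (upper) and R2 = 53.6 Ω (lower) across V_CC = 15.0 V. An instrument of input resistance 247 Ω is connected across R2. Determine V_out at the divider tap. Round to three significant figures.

V_out ≈ 10.6 V

R2 ‖ R_L = (53.6 × 247)/(53.6 + 247) = 44.04 Ω.
Voltage divider with the loaded lower leg: V_out = 15.0 × 44.04/(18.1 + 44.04) = 15.0 × 0.7087 = 10.63 V.
(Unloaded it would be 11.2 V; the load pulls it down.)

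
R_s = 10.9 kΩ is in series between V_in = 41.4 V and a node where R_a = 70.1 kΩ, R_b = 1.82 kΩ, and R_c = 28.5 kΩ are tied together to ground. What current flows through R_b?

I ≈ 3.02 mA

Combine the parallel branches: R_p = (1/70.1 + 1/1.82 + 1/28.5)⁻¹ = 1.670 kΩ.
V_A = 41.4 × 1.670/12.57 = 5.500 V.
I(R_b) = V_A / R_b = 5.500/1.82 = 3.022 mA.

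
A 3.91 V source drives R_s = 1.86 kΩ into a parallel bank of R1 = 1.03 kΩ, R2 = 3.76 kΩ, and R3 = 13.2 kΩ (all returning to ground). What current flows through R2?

Parallel bank: R_p = 1/(1/1.03 + 1/3.76 + 1/13.2) = 0.7619 kΩ.
V_A = 3.91 × 0.7619/2.622 = 1.136 V.
I(R2) = V_A / R2 = 1.136/3.76 = 0.3022 mA.

I ≈ 0.302 mA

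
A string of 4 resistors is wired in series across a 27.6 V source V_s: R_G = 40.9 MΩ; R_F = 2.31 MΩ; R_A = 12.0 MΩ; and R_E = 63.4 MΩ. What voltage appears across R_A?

V ≈ 2.79 V

Total series resistance ΣR = 40.9 + 2.31 + 12.0 + 63.4 = 118.6 MΩ.
Voltage divider: V = V_s · (12.00 / 118.6) = 27.6 × 0.1012 = 2.792 V.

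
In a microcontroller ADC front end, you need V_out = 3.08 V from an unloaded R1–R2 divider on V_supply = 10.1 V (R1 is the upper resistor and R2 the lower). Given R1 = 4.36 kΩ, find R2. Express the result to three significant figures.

R2 ≈ 1.91 kΩ

V_out/V_supply = R2/(R1+R2) = 0.3050.
So R2 = R1 · V_out/(V_supply − V_out) = 4.36 × 3.08/(10.1 − 3.08) = 4.36 × 0.4387 = 1.913 kΩ.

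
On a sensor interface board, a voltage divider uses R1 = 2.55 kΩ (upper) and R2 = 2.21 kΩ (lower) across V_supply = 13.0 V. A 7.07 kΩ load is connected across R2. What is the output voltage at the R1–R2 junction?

The load sits in parallel with R2, giving an effective lower resistance R2' = R2·R_L/(R2+R_L) = 1.684 kΩ.
Now apply the divider: V_out = 13.0 × 0.3977 = 5.170 V.

V_out ≈ 5.17 V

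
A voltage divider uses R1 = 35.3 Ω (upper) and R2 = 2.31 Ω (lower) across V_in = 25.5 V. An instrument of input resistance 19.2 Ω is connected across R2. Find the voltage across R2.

V_out ≈ 1.41 V

R2 ‖ R_L = (2.31 × 19.2)/(2.31 + 19.2) = 2.062 Ω.
Voltage divider with the loaded lower leg: V_out = 25.5 × 2.062/(35.3 + 2.062) = 25.5 × 0.05519 = 1.407 V.
(Unloaded it would be 1.57 V; the load pulls it down.)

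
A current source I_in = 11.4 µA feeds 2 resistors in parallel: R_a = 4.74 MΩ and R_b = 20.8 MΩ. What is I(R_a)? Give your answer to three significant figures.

I ≈ 9.28 µA

With just two branches, the current splits inversely with resistance.
I(R_a) = 11.4 × 20.8/(4.74 + 20.8) = 11.4 × 0.8144 = 9.284 µA.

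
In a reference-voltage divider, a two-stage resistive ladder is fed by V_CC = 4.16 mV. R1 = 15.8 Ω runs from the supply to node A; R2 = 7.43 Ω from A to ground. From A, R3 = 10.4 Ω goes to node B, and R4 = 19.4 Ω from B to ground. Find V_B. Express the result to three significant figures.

Node A sees R2 in parallel with the series input of stage 2, R3 + R4 = 29.80 Ω.
R2 ‖ (R3+R4) = 5.947 Ω.
V_A = 4.16 × 5.947/(15.8 + 5.947) = 1.138 mV.
Then the unloaded second divider: V_B = V_A × R4/(R3+R4) = 1.138 × 0.6510 = 0.7406 mV.

V_B ≈ 0.741 mV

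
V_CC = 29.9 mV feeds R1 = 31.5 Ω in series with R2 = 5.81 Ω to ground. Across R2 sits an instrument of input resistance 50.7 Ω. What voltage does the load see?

The load sits in parallel with R2, giving an effective lower resistance R2' = R2·R_L/(R2+R_L) = 5.213 Ω.
Voltage divider with the loaded lower leg: V_out = 29.9 × 5.213/(31.5 + 5.213) = 29.9 × 0.1420 = 4.245 mV.

V_out ≈ 4.25 mV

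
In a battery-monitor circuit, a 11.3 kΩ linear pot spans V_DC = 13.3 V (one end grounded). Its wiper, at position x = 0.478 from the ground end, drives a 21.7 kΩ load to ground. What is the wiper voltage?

V_out ≈ 5.63 V

Split the track: R_lower = x·R_p = 5.401 kΩ, R_upper = (1−x)·R_p = 5.899 kΩ.
(x·R_p) ‖ R_L = 4.325 kΩ.
Then V_out = V_DC · 4.325/(5.899 + 4.325) = 5.626 V.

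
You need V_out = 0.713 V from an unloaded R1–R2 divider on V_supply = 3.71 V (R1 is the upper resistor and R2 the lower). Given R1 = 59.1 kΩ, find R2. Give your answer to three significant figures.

R2 ≈ 14.1 kΩ

Required fraction k = V_out/V_supply = 0.1922.
Rearranging, R2 = R1·k/(1−k) = 59.1 × 0.2379 = 14.06 kΩ.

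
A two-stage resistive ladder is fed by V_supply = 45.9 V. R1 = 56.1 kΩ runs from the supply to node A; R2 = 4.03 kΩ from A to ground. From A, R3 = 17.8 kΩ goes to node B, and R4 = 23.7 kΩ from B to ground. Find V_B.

The second stage (R3 + R4 = 41.50 kΩ) loads node A in parallel with R2.
R2 ‖ (R3+R4) = 3.673 kΩ.
So V_A = 45.9 × 0.06145 = 2.821 V.
Stage 2 is unloaded, so V_B = V_A · R4/(R3+R4) = 2.821 × 23.7/41.50 = 1.611 V.

V_B ≈ 1.61 V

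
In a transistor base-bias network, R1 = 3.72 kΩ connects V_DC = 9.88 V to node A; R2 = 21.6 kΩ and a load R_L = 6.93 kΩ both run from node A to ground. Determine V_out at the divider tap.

R2 ‖ R_L = (21.6 × 6.93)/(21.6 + 6.93) = 5.247 kΩ.
Voltage divider with the loaded lower leg: V_out = 9.88 × 5.247/(3.72 + 5.247) = 9.88 × 0.5851 = 5.781 V.
(Unloaded it would be 8.43 V; the load pulls it down.)

V_out ≈ 5.78 V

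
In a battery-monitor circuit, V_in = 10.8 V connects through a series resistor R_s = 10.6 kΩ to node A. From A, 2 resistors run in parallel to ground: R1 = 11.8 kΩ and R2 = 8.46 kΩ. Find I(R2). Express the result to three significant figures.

Parallel bank: R_p = 1/(1/11.8 + 1/8.46) = 4.927 kΩ.
Node voltage V_A = V_in · R_p/(R_s + R_p) = 10.8 × 0.3173 = 3.427 V.
Branch current I = V_A/R2 = 3.427/8.46 = 0.4051 mA.

I ≈ 0.405 mA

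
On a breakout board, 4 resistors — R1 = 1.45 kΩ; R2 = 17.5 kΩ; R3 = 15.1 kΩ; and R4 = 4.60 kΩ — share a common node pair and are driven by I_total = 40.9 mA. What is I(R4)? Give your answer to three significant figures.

I ≈ 8.63 mA

Total conductance ΣG = 1/1.45 + 1/17.5 + 1/15.1 + 1/4.60 = 1.030 (units of 1/kΩ).
R4 takes the fraction G_k/ΣG = 0.2174/1.030 = 0.2110, so I = 40.9 × 0.2110 = 8.629 mA.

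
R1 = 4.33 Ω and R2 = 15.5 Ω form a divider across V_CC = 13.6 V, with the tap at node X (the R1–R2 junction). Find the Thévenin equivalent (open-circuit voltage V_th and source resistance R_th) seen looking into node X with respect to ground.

V_th ≈ 10.6 V, R_th ≈ 3.38 Ω

Open-circuit (no load on X): V_th = V_CC · R2/(R1 + R2) = 13.6 × 15.5/(4.330 + 15.5) = 10.63 V.
Looking into X with the source shorted: R_th = R1·R2/(R1+R2) = 4.330 × 15.5/19.83 = 3.385 Ω.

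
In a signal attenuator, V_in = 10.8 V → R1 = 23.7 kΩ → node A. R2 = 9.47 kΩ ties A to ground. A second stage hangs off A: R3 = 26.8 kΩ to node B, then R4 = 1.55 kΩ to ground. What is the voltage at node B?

Looking into the second stage from A: R3 + R4 = 28.35 kΩ appears in parallel with R2.
Effective lower resistance at A: R2 ‖ 28.35 = 7.099 kΩ.
So V_A = 10.8 × 0.2305 = 2.489 V.
V_B = V_A × 0.05467 = 0.1361 V.

V_B ≈ 0.136 V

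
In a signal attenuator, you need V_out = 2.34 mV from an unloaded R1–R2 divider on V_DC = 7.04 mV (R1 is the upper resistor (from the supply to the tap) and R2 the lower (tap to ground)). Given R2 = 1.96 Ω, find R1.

The divider ratio is R2/(R1+R2) = 2.34/7.04 = 0.3324.
So R1 = R2 · (V_DC/V_out − 1) = 1.96 × (7.04/2.34 − 1) = 1.96 × 2.009 = 3.937 Ω.

R1 ≈ 3.94 Ω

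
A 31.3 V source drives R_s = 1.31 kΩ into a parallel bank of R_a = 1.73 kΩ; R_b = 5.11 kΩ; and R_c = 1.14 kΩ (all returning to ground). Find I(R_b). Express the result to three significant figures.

Equivalent of the parallel group: R_p = 0.6057 kΩ.
V_A by voltage divider: V_A = 31.3 × 0.6057/(1.31 + 0.6057) = 9.897 V.
Branch current I = V_A/R_b = 9.897/5.11 = 1.937 mA.

I ≈ 1.94 mA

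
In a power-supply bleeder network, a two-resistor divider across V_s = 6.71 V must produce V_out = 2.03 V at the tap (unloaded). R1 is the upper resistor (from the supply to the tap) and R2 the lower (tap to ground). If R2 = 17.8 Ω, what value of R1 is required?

R1 ≈ 41.0 Ω

Required fraction k = V_out/V_s = 0.3025.
R1 = R2·(1/k − 1) = 17.8 × 2.305 = 41.04 Ω.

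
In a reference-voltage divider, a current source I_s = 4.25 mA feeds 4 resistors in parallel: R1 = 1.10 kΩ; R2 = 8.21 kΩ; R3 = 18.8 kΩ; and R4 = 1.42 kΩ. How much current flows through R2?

I ≈ 0.289 mA

ΣG = 1/1.10 + 1/8.21 + 1/18.8 + 1/1.42 = 1.788.
Current divider: I(R2) = I_s · G_k/ΣG = 4.25 × (0.1218/1.788) = 4.25 × 0.06811 = 0.2895 mA.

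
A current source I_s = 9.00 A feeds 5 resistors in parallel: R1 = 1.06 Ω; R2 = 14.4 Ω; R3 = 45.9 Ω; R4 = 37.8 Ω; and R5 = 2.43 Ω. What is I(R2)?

I ≈ 0.424 A

ΣG = 1/1.06 + 1/14.4 + 1/45.9 + 1/37.8 + 1/2.43 = 1.473.
Current divider: I(R2) = I_s · G_k/ΣG = 9.00 × (0.06944/1.473) = 9.00 × 0.04716 = 0.4244 A.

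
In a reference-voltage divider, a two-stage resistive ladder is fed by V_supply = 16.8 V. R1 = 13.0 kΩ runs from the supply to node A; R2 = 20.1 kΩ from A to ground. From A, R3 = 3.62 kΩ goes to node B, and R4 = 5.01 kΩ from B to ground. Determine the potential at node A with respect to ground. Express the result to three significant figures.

V_A ≈ 5.33 V

Looking into the second stage from A: R3 + R4 = 8.630 kΩ appears in parallel with R2.
R2 ‖ (R3+R4) = 6.038 kΩ.
V_A = 16.8 × 6.038/(13.0 + 6.038) = 5.328 V.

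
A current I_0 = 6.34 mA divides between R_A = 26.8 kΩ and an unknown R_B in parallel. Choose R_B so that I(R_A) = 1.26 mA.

R_B ≈ 6.65 kΩ

The fraction through R_A equals R_B/(R_A+R_B).
1.26/6.34 = R_B/(R_A + R_B) → R_B = R_A · (0.1987)/(1 − 0.1987) = 26.8 × 0.2480 = 6.647 kΩ.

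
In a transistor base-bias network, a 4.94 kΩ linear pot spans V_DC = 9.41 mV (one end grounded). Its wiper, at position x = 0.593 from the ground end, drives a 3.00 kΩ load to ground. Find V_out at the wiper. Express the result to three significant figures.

V_out ≈ 3.99 mV

Split the track: R_lower = x·R_p = 2.929 kΩ, R_upper = (1−x)·R_p = 2.011 kΩ.
(x·R_p) ‖ R_L = 1.482 kΩ.
V_out = 9.41 × 1.482/(2.011 + 1.482) = 3.993 mV.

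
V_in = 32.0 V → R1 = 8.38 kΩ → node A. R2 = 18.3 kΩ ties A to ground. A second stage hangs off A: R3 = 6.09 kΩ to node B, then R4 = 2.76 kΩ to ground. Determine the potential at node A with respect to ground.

Node A sees R2 in parallel with the series input of stage 2, R3 + R4 = 8.850 kΩ.
R2 ‖ (R3+R4) = 5.965 kΩ.
So V_A = 32.0 × 0.4158 = 13.31 V.

V_A ≈ 13.3 V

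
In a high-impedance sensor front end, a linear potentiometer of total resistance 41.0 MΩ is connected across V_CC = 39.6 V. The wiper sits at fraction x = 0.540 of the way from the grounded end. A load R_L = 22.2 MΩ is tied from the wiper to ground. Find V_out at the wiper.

Split the track: R_lower = x·R_p = 22.14 MΩ, R_upper = (1−x)·R_p = 18.86 MΩ.
R_L loads the lower segment: effective lower R = 11.08 MΩ.
V_out = 39.6 × 11.08/(18.86 + 11.08) = 14.66 V.

V_out ≈ 14.7 V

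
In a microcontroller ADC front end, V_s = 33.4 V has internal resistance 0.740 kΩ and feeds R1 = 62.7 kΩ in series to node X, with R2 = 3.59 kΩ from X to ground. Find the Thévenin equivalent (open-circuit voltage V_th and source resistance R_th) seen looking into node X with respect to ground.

V_th ≈ 1.79 V, R_th ≈ 3.40 kΩ

R1' = 0.740 + 62.7 = 63.44 kΩ (source resistance + R1).
V_th is the unloaded tap voltage: V_s · R2/(R1'+R2) = 33.4 × 0.05356 = 1.789 V.
Zeroing V_s shorts the top of R1' to ground, so R_th = R1' ‖ R2 = 3.398 kΩ.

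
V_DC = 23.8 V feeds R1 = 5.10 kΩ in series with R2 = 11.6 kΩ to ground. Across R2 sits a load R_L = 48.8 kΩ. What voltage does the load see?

The load sits in parallel with R2, giving an effective lower resistance R2' = R2·R_L/(R2+R_L) = 9.372 kΩ.
Voltage divider with the loaded lower leg: V_out = 23.8 × 9.372/(5.10 + 9.372) = 23.8 × 0.6476 = 15.41 V.

V_out ≈ 15.4 V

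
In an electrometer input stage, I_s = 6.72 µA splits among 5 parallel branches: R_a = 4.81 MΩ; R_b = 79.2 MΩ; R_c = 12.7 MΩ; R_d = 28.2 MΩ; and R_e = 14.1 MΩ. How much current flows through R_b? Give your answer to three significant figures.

I ≈ 0.209 µA

ΣG = 1/4.81 + 1/79.2 + 1/12.7 + 1/28.2 + 1/14.1 = 0.4056.
By the current-divider rule, I = I_s · G_k/ΣG = 6.72 × 0.03113 = 0.2092 µA.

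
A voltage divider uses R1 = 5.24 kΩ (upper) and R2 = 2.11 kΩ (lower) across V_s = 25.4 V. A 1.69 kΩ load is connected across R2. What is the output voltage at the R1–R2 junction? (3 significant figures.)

V_out ≈ 3.86 V

First combine the lower leg with the load: R2 ‖ R_L = 0.9384 kΩ.
Now apply the divider: V_out = 25.4 × 0.1519 = 3.858 V.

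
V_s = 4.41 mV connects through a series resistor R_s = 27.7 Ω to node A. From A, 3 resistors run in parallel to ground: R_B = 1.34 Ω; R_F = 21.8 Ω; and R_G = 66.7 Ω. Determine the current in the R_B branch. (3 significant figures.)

I ≈ 0.141 mA

Combine the parallel branches: R_p = (1/1.34 + 1/21.8 + 1/66.7)⁻¹ = 1.239 Ω.
V_A by voltage divider: V_A = 4.41 × 1.239/(27.7 + 1.239) = 0.1888 mV.
I(R_B) = V_A / R_B = 0.1888/1.34 = 0.1409 mA.
(Equivalently: I_total = 0.1524 mA, then current-divider fraction G_k/ΣG = 0.9246.)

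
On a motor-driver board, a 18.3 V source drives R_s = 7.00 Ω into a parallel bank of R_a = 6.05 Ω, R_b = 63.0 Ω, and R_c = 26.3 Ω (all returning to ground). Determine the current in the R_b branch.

I ≈ 0.115 A

Combine the parallel branches: R_p = (1/6.05 + 1/63.0 + 1/26.3)⁻¹ = 4.562 Ω.
V_A by voltage divider: V_A = 18.3 × 4.562/(7.00 + 4.562) = 7.221 V.
Branch current I = V_A/R_b = 7.221/63.0 = 0.1146 A.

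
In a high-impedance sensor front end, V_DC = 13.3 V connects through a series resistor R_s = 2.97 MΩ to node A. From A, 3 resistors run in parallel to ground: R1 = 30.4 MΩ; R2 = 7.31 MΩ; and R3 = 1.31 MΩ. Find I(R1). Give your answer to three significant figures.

Equivalent of the parallel group: R_p = 1.072 MΩ.
V_A = 13.3 × 1.072/4.042 = 3.527 V.
I(R1) = V_A / R1 = 3.527/30.4 = 0.1160 µA.

I ≈ 0.116 µA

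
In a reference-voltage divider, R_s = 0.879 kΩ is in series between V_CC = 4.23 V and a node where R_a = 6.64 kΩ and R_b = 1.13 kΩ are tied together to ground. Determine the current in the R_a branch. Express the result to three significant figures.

I ≈ 0.333 mA

Parallel bank: R_p = 1/(1/6.64 + 1/1.13) = 0.9657 kΩ.
Node voltage V_A = V_CC · R_p/(R_s + R_p) = 4.23 × 0.5235 = 2.214 V.
I(R_a) = V_A / R_a = 2.214/6.64 = 0.3335 mA.
(Equivalently: I_total = 2.293 mA, then current-divider fraction G_k/ΣG = 0.1454.)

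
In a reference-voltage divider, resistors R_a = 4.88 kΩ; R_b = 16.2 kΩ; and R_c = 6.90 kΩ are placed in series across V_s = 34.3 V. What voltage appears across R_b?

V ≈ 19.9 V

Total series resistance ΣR = 4.88 + 16.2 + 6.90 = 27.98 kΩ.
V = V_s · R/ΣR = 34.3 × 0.5790 = 19.86 V.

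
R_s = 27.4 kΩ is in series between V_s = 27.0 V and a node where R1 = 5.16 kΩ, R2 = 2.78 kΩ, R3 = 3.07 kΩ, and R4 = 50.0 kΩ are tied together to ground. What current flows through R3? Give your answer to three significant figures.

Equivalent of the parallel group: R_p = 1.112 kΩ.
Node voltage V_A = V_s · R_p/(R_s + R_p) = 27.0 × 0.03900 = 1.053 V.
I(R3) = V_A / R3 = 1.053/3.07 = 0.3430 mA.

I ≈ 0.343 mA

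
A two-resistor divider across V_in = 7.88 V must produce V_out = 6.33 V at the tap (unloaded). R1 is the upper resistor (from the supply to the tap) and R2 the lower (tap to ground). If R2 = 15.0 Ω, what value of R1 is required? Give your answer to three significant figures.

The divider ratio is R2/(R1+R2) = 6.33/7.88 = 0.8033.
So R1 = R2 · (V_in/V_out − 1) = 15.0 × (7.88/6.33 − 1) = 15.0 × 0.2449 = 3.673 Ω.

R1 ≈ 3.67 Ω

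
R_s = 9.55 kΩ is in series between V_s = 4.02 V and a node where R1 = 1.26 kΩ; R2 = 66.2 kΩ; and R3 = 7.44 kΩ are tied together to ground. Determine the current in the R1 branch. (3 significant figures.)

Parallel bank: R_p = 1/(1/1.26 + 1/66.2 + 1/7.44) = 1.060 kΩ.
V_A by voltage divider: V_A = 4.02 × 1.060/(9.55 + 1.060) = 0.4017 V.
I(R1) = V_A / R1 = 0.4017/1.26 = 0.3188 mA.
(Equivalently: I_total = 0.3789 mA, then current-divider fraction G_k/ΣG = 0.8415.)

I ≈ 0.319 mA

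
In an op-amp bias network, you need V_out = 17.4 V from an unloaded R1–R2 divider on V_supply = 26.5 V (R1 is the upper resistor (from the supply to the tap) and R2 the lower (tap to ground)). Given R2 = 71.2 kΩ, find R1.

The divider ratio is R2/(R1+R2) = 17.4/26.5 = 0.6566.
So R1 = R2 · (V_supply/V_out − 1) = 71.2 × (26.5/17.4 − 1) = 71.2 × 0.5230 = 37.24 kΩ.

R1 ≈ 37.2 kΩ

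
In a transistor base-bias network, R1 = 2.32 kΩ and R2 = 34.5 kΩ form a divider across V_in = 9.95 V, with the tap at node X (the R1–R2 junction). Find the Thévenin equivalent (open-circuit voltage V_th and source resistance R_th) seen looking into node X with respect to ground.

V_th is the unloaded tap voltage: V_in · R2/(R1+R2) = 9.95 × 0.9370 = 9.323 V.
Looking into X with the source shorted: R_th = R1·R2/(R1+R2) = 2.320 × 34.5/36.82 = 2.174 kΩ.

V_th ≈ 9.32 V, R_th ≈ 2.17 kΩ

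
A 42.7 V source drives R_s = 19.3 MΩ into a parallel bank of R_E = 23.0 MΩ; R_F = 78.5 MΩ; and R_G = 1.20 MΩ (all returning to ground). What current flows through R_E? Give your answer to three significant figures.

Combine the parallel branches: R_p = (1/23.0 + 1/78.5 + 1/1.20)⁻¹ = 1.124 MΩ.
V_A = 42.7 × 1.124/20.42 = 2.350 V.
Branch current I = V_A/R_E = 2.350/23.0 = 0.1022 µA.
(Equivalently: I_total = 2.091 µA, then current-divider fraction G_k/ΣG = 0.04888.)

I ≈ 0.102 µA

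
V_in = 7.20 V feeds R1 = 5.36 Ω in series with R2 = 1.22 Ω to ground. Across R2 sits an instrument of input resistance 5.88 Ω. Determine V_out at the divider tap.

V_out ≈ 1.14 V

The load sits in parallel with R2, giving an effective lower resistance R2' = R2·R_L/(R2+R_L) = 1.010 Ω.
Then V_out = V_in · R2'/(R1 + R2') = 7.20 × 1.010/6.370 = 1.142 V.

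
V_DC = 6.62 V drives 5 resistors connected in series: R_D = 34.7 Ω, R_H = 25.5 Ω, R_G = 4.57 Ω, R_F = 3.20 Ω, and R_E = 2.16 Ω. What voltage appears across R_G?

Series total: ΣR = 34.7 + 25.5 + 4.57 + 3.20 + 2.16 = 70.13 Ω.
By the voltage-divider rule, V = 6.62 × 4.570/70.13 = 0.4314 V.

V ≈ 0.431 V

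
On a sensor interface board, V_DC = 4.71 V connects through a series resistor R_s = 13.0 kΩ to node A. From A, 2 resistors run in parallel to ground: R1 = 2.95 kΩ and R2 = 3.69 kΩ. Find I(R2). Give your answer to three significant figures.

I ≈ 0.143 mA

Parallel bank: R_p = 1/(1/2.95 + 1/3.69) = 1.639 kΩ.
Node voltage V_A = V_DC · R_p/(R_s + R_p) = 4.71 × 0.1120 = 0.5274 V.
I(R2) = V_A / R2 = 0.5274/3.69 = 0.1429 mA.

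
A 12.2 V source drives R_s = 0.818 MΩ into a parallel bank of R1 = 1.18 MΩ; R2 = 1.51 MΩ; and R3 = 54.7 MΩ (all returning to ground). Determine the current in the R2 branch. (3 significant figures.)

Equivalent of the parallel group: R_p = 0.6545 MΩ.
V_A by voltage divider: V_A = 12.2 × 0.6545/(0.818 + 0.6545) = 5.422 V.
I(R2) = V_A / R2 = 5.422/1.51 = 3.591 µA.
(Equivalently: I_total = 8.285 µA, then current-divider fraction G_k/ΣG = 0.4334.)

I ≈ 3.59 µA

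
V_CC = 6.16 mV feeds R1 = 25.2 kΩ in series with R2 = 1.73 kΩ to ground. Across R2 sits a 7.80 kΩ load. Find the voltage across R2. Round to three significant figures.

R2 ‖ R_L = (1.73 × 7.80)/(1.73 + 7.80) = 1.416 kΩ.
Then V_out = V_CC · R2'/(R1 + R2') = 6.16 × 1.416/26.62 = 0.3277 mV.
(Unloaded it would be 0.396 mV; the load pulls it down.)

V_out ≈ 0.328 mV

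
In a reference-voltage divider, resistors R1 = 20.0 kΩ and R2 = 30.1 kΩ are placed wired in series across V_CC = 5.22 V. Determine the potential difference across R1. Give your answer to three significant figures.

Total series resistance ΣR = 20.0 + 30.1 = 50.10 kΩ.
Voltage divider: V = V_CC · (20.00 / 50.10) = 5.22 × 0.3992 = 2.084 V.

V ≈ 2.08 V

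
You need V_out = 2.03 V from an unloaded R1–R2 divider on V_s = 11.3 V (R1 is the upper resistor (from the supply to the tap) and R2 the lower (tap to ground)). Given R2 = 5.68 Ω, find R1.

R1 ≈ 25.9 Ω

The divider ratio is R2/(R1+R2) = 2.03/11.3 = 0.1796.
R1 = R2·(1/k − 1) = 5.68 × 4.567 = 25.94 Ω.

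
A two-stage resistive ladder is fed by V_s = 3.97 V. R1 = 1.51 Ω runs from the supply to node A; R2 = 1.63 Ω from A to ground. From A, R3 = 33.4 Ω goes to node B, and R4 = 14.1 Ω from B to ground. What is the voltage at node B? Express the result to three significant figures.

V_B ≈ 0.602 V

The second stage (R3 + R4 = 47.50 Ω) loads node A in parallel with R2.
Effective lower resistance at A: R2 ‖ 47.50 = 1.576 Ω.
First divider: V_A = V_s · 1.576/(1.51 + 1.576) = 2.027 V.
Stage 2 is unloaded, so V_B = V_A · R4/(R3+R4) = 2.027 × 14.1/47.50 = 0.6018 V.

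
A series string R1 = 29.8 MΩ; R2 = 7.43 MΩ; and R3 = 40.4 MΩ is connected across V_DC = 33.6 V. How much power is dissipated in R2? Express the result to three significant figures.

P ≈ 1.39 µW

ΣR = 77.63 MΩ → I = 33.6/77.63 = 0.4328 µA.
P(R2) = I²·R2 = (0.4328)² × 7.43 = 1.392 µW.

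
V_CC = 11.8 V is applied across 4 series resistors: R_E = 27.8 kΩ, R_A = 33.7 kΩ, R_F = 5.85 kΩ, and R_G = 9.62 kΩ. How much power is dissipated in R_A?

ΣR = 76.97 kΩ → I = 11.8/76.97 = 0.1533 mA.
P(R_A) = I²·R_A = (0.1533)² × 33.7 = 0.7920 mW.

P ≈ 0.792 mW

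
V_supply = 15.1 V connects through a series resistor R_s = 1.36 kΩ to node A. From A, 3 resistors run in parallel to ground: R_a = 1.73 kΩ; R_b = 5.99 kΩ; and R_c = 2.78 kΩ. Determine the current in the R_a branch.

Equivalent of the parallel group: R_p = 0.9052 kΩ.
V_A by voltage divider: V_A = 15.1 × 0.9052/(1.36 + 0.9052) = 6.034 V.
I(R_a) = V_A / R_a = 6.034/1.73 = 3.488 mA.

I ≈ 3.49 mA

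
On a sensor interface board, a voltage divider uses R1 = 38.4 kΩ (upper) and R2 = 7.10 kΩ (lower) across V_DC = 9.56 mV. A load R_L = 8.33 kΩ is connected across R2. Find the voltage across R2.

First combine the lower leg with the load: R2 ‖ R_L = 3.833 kΩ.
Voltage divider with the loaded lower leg: V_out = 9.56 × 3.833/(38.4 + 3.833) = 9.56 × 0.09076 = 0.8676 mV.

V_out ≈ 0.868 mV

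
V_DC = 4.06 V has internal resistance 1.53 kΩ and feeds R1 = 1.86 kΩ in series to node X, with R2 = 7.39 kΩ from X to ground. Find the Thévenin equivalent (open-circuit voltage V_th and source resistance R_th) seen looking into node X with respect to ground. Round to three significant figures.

R1' = 1.53 + 1.86 = 3.390 kΩ (source resistance + R1).
Open-circuit (no load on X): V_th = V_DC · R2/(R1' + R2) = 4.06 × 7.39/(3.390 + 7.39) = 2.783 V.
With V_DC suppressed (replaced by a short), R_th = R1' ‖ R2 = (3.390 × 7.39)/(3.390 + 7.39) = 2.324 kΩ.

V_th ≈ 2.78 V, R_th ≈ 2.32 kΩ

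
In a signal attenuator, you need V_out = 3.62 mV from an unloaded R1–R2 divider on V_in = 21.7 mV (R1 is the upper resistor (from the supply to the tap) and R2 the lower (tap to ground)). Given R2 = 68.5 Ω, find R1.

The divider ratio is R2/(R1+R2) = 3.62/21.7 = 0.1668.
Rearranging, R1 = R2·(1−k)/k = 68.5 × 4.994 = 342.1 Ω.

R1 ≈ 342 Ω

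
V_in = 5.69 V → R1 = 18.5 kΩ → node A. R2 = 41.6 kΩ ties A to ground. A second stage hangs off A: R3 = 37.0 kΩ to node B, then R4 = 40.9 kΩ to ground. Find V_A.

V_A ≈ 3.38 V

Node A sees R2 in parallel with the series input of stage 2, R3 + R4 = 77.90 kΩ.
Effective lower resistance at A: R2 ‖ 77.90 = 27.12 kΩ.
V_A = 5.69 × 27.12/(18.5 + 27.12) = 3.382 V.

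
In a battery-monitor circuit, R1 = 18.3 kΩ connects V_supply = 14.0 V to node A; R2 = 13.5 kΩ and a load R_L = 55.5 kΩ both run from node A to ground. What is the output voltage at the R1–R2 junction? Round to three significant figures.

First combine the lower leg with the load: R2 ‖ R_L = 10.86 kΩ.
Then V_out = V_supply · R2'/(R1 + R2') = 14.0 × 10.86/29.16 = 5.214 V.

V_out ≈ 5.21 V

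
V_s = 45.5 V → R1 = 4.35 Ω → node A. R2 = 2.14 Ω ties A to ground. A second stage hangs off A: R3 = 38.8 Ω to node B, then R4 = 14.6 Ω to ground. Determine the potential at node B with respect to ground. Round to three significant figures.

V_B ≈ 3.99 V

Node A sees R2 in parallel with the series input of stage 2, R3 + R4 = 53.40 Ω.
Effective lower resistance at A: R2 ‖ 53.40 = 2.058 Ω.
V_A = 45.5 × 2.058/(4.35 + 2.058) = 14.61 V.
V_B = V_A × 0.2734 = 3.995 V.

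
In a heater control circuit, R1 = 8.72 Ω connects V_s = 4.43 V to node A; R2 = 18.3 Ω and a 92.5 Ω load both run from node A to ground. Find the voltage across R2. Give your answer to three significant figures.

V_out ≈ 2.82 V

First combine the lower leg with the load: R2 ‖ R_L = 15.28 Ω.
Then V_out = V_s · R2'/(R1 + R2') = 4.43 × 15.28/24.00 = 2.820 V.
(Unloaded it would be 3.00 V; the load pulls it down.)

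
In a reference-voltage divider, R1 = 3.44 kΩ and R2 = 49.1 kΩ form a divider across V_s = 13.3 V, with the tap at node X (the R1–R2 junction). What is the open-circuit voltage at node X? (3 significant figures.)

V_th ≈ 12.4 V

V_th is the unloaded tap voltage: V_s · R2/(R1+R2) = 13.3 × 0.9345 = 12.43 V.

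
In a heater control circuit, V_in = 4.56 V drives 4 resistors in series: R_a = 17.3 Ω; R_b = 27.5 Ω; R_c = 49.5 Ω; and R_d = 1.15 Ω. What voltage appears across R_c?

Total series resistance ΣR = 17.3 + 27.5 + 49.5 + 1.15 = 95.45 Ω.
V = V_in · R/ΣR = 4.56 × 0.5186 = 2.365 V.

V ≈ 2.36 V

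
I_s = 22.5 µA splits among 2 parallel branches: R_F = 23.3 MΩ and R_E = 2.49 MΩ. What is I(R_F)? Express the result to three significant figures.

Two-branch current divider: I_k = I_s · R_other/(R_1 + R_2).
I(R_F) = 22.5 × 2.49/(23.3 + 2.49) = 22.5 × 0.09655 = 2.172 µA.

I ≈ 2.17 µA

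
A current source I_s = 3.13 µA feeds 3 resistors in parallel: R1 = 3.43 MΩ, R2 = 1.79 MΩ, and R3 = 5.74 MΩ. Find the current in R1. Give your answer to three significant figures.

Total conductance ΣG = 1/3.43 + 1/1.79 + 1/5.74 = 1.024 (units of 1/MΩ).
By the current-divider rule, I = I_s · G_k/ΣG = 3.13 × 0.2846 = 0.8908 µA.

I ≈ 0.891 µA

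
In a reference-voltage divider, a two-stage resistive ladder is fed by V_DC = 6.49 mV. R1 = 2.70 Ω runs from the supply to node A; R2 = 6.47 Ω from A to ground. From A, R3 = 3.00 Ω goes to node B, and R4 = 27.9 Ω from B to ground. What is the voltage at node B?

V_B ≈ 3.89 mV

Node A sees R2 in parallel with the series input of stage 2, R3 + R4 = 30.90 Ω.
Effective lower resistance at A: R2 ‖ 30.90 = 5.350 Ω.
First divider: V_A = V_DC · 5.350/(2.70 + 5.350) = 4.313 mV.
V_B = V_A × 0.9029 = 3.894 mV.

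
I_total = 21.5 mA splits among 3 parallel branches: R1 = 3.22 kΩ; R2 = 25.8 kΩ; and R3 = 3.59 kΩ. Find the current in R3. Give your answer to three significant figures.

Conductances: ΣG = 1/3.22 + 1/25.8 + 1/3.59 = 0.6279 (1/kΩ).
Current divider: I(R3) = I_total · G_k/ΣG = 21.5 × (0.2786/0.6279) = 21.5 × 0.4436 = 9.538 mA.

I ≈ 9.54 mA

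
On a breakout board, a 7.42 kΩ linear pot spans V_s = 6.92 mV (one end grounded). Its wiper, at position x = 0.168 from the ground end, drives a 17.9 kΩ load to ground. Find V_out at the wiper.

V_out ≈ 1.10 mV

The pot divides into 6.173 kΩ above the wiper and 1.247 kΩ below.
Lower segment in parallel with the load: 1.247 ‖ 17.9 = 1.165 kΩ.
Then V_out = V_s · 1.165/(6.173 + 1.165) = 1.099 mV.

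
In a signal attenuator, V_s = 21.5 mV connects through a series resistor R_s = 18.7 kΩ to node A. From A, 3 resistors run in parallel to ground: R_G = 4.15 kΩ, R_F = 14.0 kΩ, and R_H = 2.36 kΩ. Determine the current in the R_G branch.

Combine the parallel branches: R_p = (1/4.15 + 1/14.0 + 1/2.36)⁻¹ = 1.358 kΩ.
V_A by voltage divider: V_A = 21.5 × 1.358/(18.7 + 1.358) = 1.456 mV.
Branch current I = V_A/R_G = 1.456/4.15 = 0.3509 µA.

I ≈ 0.351 µA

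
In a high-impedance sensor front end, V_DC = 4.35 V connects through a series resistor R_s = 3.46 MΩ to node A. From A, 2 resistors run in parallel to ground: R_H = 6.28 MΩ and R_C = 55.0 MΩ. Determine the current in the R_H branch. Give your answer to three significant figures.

I ≈ 0.429 µA

Combine the parallel branches: R_p = (1/6.28 + 1/55.0)⁻¹ = 5.636 MΩ.
V_A by voltage divider: V_A = 4.35 × 5.636/(3.46 + 5.636) = 2.695 V.
I(R_H) = V_A / R_H = 2.695/6.28 = 0.4292 µA.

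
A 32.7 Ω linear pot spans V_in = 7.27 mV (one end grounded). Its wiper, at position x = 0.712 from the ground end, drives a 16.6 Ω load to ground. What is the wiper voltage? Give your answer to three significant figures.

V_out ≈ 3.69 mV

The pot divides into 9.418 Ω above the wiper and 23.28 Ω below.
R_L loads the lower segment: effective lower R = 9.691 Ω.
V_out = 7.27 × 9.691/(9.418 + 9.691) = 3.687 mV.
(Unloaded: V_out = x·V_in = 5.18 mV.)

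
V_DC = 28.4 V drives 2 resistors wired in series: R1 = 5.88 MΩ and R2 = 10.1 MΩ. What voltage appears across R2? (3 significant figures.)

Total series resistance ΣR = 5.88 + 10.1 = 15.98 MΩ.
By the voltage-divider rule, V = 28.4 × 10.10/15.98 = 17.95 V.

V ≈ 17.9 V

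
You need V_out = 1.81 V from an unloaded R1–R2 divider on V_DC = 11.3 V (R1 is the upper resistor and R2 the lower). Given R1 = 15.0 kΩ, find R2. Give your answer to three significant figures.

Required fraction k = V_out/V_DC = 0.1602.
So R2 = R1 · V_out/(V_DC − V_out) = 15.0 × 1.81/(11.3 − 1.81) = 15.0 × 0.1907 = 2.861 kΩ.

R2 ≈ 2.86 kΩ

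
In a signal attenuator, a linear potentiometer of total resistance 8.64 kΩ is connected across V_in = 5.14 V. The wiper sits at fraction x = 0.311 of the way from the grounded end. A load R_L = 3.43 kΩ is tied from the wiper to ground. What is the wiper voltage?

The pot divides into 5.953 kΩ above the wiper and 2.687 kΩ below.
R_L loads the lower segment: effective lower R = 1.507 kΩ.
Then V_out = V_in · 1.507/(5.953 + 1.507) = 1.038 V.

V_out ≈ 1.04 V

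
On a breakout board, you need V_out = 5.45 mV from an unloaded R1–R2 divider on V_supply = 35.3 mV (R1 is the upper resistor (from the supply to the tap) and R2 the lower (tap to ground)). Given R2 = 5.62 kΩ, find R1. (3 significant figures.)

R1 ≈ 30.8 kΩ

Required fraction k = V_out/V_supply = 0.1544.
R1 = R2·(1/k − 1) = 5.62 × 5.477 = 30.78 kΩ.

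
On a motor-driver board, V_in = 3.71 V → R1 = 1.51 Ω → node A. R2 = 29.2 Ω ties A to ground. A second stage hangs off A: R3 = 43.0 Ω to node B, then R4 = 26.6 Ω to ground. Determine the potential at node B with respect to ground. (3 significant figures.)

V_B ≈ 1.32 V

Looking into the second stage from A: R3 + R4 = 69.60 Ω appears in parallel with R2.
R2 ‖ (R3+R4) = 20.57 Ω.
First divider: V_A = V_in · 20.57/(1.51 + 20.57) = 3.456 V.
V_B = V_A × 0.3822 = 1.321 V.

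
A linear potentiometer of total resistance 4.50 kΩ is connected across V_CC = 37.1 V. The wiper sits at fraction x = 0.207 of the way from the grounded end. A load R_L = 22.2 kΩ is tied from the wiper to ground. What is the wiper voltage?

Split the track: R_lower = x·R_p = 0.9315 kΩ, R_upper = (1−x)·R_p = 3.569 kΩ.
(x·R_p) ‖ R_L = 0.8940 kΩ.
Then V_out = V_CC · 0.8940/(3.569 + 0.8940) = 7.432 V.
(Unloaded: V_out = x·V_CC = 7.68 V.)

V_out ≈ 7.43 V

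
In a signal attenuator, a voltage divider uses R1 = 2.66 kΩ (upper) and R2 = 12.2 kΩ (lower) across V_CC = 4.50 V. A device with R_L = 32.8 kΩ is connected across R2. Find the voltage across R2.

The load sits in parallel with R2, giving an effective lower resistance R2' = R2·R_L/(R2+R_L) = 8.892 kΩ.
Voltage divider with the loaded lower leg: V_out = 4.50 × 8.892/(2.66 + 8.892) = 4.50 × 0.7697 = 3.464 V.
(Unloaded it would be 3.69 V; the load pulls it down.)

V_out ≈ 3.46 V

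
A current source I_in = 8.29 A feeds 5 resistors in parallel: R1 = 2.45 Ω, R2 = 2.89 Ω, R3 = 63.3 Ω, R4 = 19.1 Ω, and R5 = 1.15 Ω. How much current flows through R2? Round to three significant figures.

I ≈ 1.70 A

Conductances: ΣG = 1/2.45 + 1/2.89 + 1/63.3 + 1/19.1 + 1/1.15 = 1.692 (1/Ω).
R2 takes the fraction G_k/ΣG = 0.3460/1.692 = 0.2045, so I = 8.29 × 0.2045 = 1.695 A.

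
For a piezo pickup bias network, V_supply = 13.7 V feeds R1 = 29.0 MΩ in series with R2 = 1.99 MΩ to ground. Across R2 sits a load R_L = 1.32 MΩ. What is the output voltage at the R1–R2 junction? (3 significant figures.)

First combine the lower leg with the load: R2 ‖ R_L = 0.7936 MΩ.
Now apply the divider: V_out = 13.7 × 0.02664 = 0.3649 V.

V_out ≈ 0.365 V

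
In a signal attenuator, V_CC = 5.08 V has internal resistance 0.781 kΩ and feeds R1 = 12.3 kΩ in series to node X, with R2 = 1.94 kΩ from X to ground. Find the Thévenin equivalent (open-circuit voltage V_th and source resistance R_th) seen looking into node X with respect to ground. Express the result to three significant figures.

R1' = 0.781 + 12.3 = 13.08 kΩ (source resistance + R1).
Open-circuit (no load on X): V_th = V_CC · R2/(R1' + R2) = 5.08 × 1.94/(13.08 + 1.94) = 0.6561 V.
With V_CC suppressed (replaced by a short), R_th = R1' ‖ R2 = (13.08 × 1.94)/(13.08 + 1.94) = 1.689 kΩ.

V_th ≈ 0.656 V, R_th ≈ 1.69 kΩ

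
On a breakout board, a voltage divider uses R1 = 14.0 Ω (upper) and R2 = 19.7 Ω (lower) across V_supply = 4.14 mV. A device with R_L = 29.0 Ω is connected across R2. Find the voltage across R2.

First combine the lower leg with the load: R2 ‖ R_L = 11.73 Ω.
Voltage divider with the loaded lower leg: V_out = 4.14 × 11.73/(14.0 + 11.73) = 4.14 × 0.4559 = 1.887 mV.

V_out ≈ 1.89 mV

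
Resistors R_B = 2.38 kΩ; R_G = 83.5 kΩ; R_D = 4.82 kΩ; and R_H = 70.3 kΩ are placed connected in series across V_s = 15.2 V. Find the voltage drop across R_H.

V ≈ 6.64 V

Total series resistance ΣR = 2.38 + 83.5 + 4.82 + 70.3 = 161.0 kΩ.
V = V_s · R/ΣR = 15.2 × 0.4366 = 6.637 V.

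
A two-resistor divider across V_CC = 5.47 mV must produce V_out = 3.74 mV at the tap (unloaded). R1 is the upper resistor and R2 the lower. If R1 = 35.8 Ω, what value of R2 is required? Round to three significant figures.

Required fraction k = V_out/V_CC = 0.6837.
R2 = R1 · 0.6837/(1 − 0.6837) = 77.39 Ω.

R2 ≈ 77.4 Ω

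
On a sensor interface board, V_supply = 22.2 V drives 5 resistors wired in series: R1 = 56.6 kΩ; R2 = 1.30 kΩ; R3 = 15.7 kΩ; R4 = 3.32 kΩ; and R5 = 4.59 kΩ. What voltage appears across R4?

V ≈ 0.904 V

ΣR = 56.6 + 1.30 + 15.7 + 3.32 + 4.59 = 81.51 kΩ.
By the voltage-divider rule, V = 22.2 × 3.320/81.51 = 0.9042 V.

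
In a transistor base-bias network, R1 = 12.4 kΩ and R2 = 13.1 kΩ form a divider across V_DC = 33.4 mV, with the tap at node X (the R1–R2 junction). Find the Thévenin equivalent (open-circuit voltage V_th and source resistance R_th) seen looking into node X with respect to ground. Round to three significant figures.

Open-circuit (no load on X): V_th = V_DC · R2/(R1 + R2) = 33.4 × 13.1/(12.40 + 13.1) = 17.16 mV.
With V_DC suppressed (replaced by a short), R_th = R1 ‖ R2 = (12.40 × 13.1)/(12.40 + 13.1) = 6.370 kΩ.

V_th ≈ 17.2 mV, R_th ≈ 6.37 kΩ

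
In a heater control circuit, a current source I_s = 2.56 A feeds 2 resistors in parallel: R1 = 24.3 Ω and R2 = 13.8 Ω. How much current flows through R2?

I ≈ 1.63 A

For two parallel branches, I_k = I_s · (other R)/(sum of R).
I(R2) = 2.56 × 24.3/(24.3 + 13.8) = 2.56 × 0.6378 = 1.633 A.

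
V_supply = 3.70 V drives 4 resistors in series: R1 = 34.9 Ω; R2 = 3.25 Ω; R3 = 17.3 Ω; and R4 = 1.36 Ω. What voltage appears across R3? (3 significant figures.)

Series total: ΣR = 34.9 + 3.25 + 17.3 + 1.36 = 56.81 Ω.
By the voltage-divider rule, V = 3.70 × 17.30/56.81 = 1.127 V.

V ≈ 1.13 V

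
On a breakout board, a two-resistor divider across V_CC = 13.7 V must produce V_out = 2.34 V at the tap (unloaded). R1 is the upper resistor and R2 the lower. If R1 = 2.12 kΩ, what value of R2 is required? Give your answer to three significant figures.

R2 ≈ 0.437 kΩ

The divider ratio is R2/(R1+R2) = 2.34/13.7 = 0.1708.
R2 = R1 · 0.1708/(1 − 0.1708) = 0.4367 kΩ.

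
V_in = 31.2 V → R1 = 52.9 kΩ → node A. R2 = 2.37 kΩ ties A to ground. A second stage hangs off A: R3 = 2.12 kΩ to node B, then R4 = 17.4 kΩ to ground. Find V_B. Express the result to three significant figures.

V_B ≈ 1.07 V

The second stage (R3 + R4 = 19.52 kΩ) loads node A in parallel with R2.
Effective lower resistance at A: R2 ‖ 19.52 = 2.113 kΩ.
V_A = 31.2 × 2.113/(52.9 + 2.113) = 1.199 V.
Then the unloaded second divider: V_B = V_A × R4/(R3+R4) = 1.199 × 0.8914 = 1.068 V.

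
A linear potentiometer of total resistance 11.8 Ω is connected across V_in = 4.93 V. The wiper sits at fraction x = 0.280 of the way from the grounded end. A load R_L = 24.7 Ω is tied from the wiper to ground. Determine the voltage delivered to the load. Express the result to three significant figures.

V_out ≈ 1.26 V

The pot divides into 8.496 Ω above the wiper and 3.304 Ω below.
Lower segment in parallel with the load: 3.304 ‖ 24.7 = 2.914 Ω.
Then V_out = V_in · 2.914/(8.496 + 2.914) = 1.259 V.
(Unloaded: V_out = x·V_in = 1.38 V.)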